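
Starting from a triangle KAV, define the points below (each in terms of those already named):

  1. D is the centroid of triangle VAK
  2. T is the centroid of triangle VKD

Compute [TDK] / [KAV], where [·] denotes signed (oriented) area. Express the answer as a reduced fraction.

Choose coordinates K = (0, 0), A = (1, 0), V = (0, 1).
1. D is the centroid of triangle VAK ⇒ D = (1/3, 1/3)
2. T is the centroid of triangle VKD ⇒ T = (1/9, 4/9)
2·[TDK] = -1/9, 2·[KAV] = 1
[TDK]:[KAV] = -1/9:1 = -1/9

[TDK]:[KAV] = -1/9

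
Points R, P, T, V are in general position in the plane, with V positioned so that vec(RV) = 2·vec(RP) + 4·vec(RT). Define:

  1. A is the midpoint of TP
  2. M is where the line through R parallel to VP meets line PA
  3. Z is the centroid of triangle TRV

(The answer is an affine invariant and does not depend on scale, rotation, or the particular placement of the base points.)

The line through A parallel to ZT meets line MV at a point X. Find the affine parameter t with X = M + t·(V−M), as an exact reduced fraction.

t = -3/7

Choose coordinates R = (0, 0), P = (1, 0), T = (0, 1), V = (2, 4).
1. A is the midpoint of TP ⇒ A = (1/2, 1/2)
2. M is where the line through R parallel to VP meets line PA ⇒ M = (1/5, 4/5)
3. Z is the centroid of triangle TRV ⇒ Z = (2/3, 5/3)
through A parallel to ZT: direction (-2/3, -2/3); meets MV at X = (-4/7, -4/7)
X = M + t·(V−M) with t = -3/7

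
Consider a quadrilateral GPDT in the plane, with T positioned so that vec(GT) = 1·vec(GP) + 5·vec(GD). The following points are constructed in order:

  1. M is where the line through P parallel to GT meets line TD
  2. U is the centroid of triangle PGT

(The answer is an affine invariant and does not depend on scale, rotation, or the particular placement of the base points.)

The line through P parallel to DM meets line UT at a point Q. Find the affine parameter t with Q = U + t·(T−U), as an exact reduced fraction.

Choose coordinates G = (0, 0), P = (1, 0), D = (0, 1), T = (1, 5).
1. M is where the line through P parallel to GT meets line TD ⇒ M = (6, 25)
2. U is the centroid of triangle PGT ⇒ U = (2/3, 5/3)
through P parallel to DM: direction (6, 24); meets UT at Q = (1/6, -10/3)
Q = U + t·(T−U) with t = -3/2

t = -3/2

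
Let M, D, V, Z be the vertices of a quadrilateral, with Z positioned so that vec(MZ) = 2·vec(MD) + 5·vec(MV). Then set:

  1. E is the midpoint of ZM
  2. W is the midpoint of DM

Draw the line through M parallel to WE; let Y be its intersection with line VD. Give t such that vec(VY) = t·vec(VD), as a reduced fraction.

Set M = (0, 0), D = (1, 0), V = (0, 1), Z = (2, 5); any affine frame gives the same invariant.
1. E is the midpoint of ZM ⇒ E = (1, 5/2)
2. W is the midpoint of DM ⇒ W = (1/2, 0)
through M parallel to WE: direction (1/2, 5/2); meets VD at Y = (1/6, 5/6)
Y = V + t·(D−V) with t = 1/6

t = 1/6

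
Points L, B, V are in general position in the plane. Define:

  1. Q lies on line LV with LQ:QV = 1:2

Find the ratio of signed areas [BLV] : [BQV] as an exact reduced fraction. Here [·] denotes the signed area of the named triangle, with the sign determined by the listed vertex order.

Set L = (0, 0), B = (1, 0), V = (0, 1); any affine frame gives the same invariant.
1. Q lies on line LV with LQ:QV = 1:2 ⇒ Q = (0, 1/3)
2·[BLV] = -1, 2·[BQV] = -2/3
[BLV]:[BQV] = -1:-2/3 = 3/2

[BLV]:[BQV] = 3/2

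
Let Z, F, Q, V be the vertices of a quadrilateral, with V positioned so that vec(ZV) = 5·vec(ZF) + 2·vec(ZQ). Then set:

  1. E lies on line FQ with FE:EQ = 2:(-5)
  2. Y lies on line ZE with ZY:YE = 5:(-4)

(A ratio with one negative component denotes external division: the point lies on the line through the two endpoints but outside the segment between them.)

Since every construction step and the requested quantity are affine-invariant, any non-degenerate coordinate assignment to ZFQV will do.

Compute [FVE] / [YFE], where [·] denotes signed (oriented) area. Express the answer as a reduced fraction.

[FVE]:[YFE] = -3/2

Choose coordinates Z = (0, 0), F = (1, 0), Q = (0, 1), V = (5, 2).
1. E lies on line FQ with FE:EQ = 2:(-5) ⇒ E = (5/3, -2/3)
2. Y lies on line ZE with ZY:YE = 5:(-4) ⇒ Y = (25/3, -10/3)
2·[FVE] = -4, 2·[YFE] = 8/3
[FVE]:[YFE] = -4:8/3 = -3/2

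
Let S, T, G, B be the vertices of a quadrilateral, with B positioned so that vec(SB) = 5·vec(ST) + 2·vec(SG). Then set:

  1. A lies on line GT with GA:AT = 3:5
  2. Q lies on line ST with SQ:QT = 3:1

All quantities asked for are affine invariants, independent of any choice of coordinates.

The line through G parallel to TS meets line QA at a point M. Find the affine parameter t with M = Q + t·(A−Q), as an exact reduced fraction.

t = 8/5

Work in coordinates with S = (0, 0), T = (1, 0), G = (0, 1), B = (5, 2).
1. A lies on line GT with GA:AT = 3:5 ⇒ A = (3/8, 5/8)
2. Q lies on line ST with SQ:QT = 3:1 ⇒ Q = (3/4, 0)
through G parallel to TS: direction (-1, 0); meets QA at M = (3/20, 1)
M = Q + t·(A−Q) with t = 8/5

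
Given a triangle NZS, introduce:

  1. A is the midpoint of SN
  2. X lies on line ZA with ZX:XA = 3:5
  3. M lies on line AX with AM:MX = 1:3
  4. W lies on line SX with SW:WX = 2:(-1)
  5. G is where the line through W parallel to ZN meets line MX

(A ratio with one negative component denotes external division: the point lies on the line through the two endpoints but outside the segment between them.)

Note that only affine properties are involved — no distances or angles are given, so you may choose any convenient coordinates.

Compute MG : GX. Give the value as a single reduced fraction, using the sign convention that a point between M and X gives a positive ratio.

MG:GX = -67/52

Work in coordinates with N = (0, 0), Z = (1, 0), S = (0, 1).
1. A is the midpoint of SN ⇒ A = (0, 1/2)
2. X lies on line ZA with ZX:XA = 3:5 ⇒ X = (5/8, 3/16)
3. M lies on line AX with AM:MX = 1:3 ⇒ M = (5/32, 27/64)
4. W lies on line SX with SW:WX = 2:(-1) ⇒ W = (5/4, -5/8)
5. G is where the line through W parallel to ZN meets line MX ⇒ G = (9/4, -5/8)
G = M + t·(X−M) with t = 67/15, so MG:GX = t:(1−t) = 67/15:-52/15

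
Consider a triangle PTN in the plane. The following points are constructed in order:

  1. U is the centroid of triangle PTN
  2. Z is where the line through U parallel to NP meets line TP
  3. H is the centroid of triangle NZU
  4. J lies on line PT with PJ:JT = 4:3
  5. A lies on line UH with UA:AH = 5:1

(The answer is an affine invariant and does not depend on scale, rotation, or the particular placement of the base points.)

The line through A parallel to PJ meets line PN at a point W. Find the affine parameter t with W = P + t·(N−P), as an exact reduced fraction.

t = 23/54

Set P = (0, 0), T = (1, 0), N = (0, 1); any affine frame gives the same invariant.
1. U is the centroid of triangle PTN ⇒ U = (1/3, 1/3)
2. Z is where the line through U parallel to NP meets line TP ⇒ Z = (1/3, 0)
3. H is the centroid of triangle NZU ⇒ H = (2/9, 4/9)
4. J lies on line PT with PJ:JT = 4:3 ⇒ J = (4/7, 0)
5. A lies on line UH with UA:AH = 5:1 ⇒ A = (13/54, 23/54)
through A parallel to PJ: direction (4/7, 0); meets PN at W = (0, 23/54)
W = P + t·(N−P) with t = 23/54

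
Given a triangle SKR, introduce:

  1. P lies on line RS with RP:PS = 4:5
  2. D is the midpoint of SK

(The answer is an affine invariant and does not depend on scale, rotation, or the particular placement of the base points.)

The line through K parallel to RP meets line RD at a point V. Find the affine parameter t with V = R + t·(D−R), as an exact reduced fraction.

Choose coordinates S = (0, 0), K = (1, 0), R = (0, 1).
1. P lies on line RS with RP:PS = 4:5 ⇒ P = (0, 5/9)
2. D is the midpoint of SK ⇒ D = (1/2, 0)
through K parallel to RP: direction (0, -4/9); meets RD at V = (1, -1)
V = R + t·(D−R) with t = 2

t = 2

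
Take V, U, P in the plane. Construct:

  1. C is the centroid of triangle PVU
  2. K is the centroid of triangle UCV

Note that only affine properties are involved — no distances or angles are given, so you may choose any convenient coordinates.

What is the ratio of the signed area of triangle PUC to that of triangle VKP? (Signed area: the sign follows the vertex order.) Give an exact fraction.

[PUC]:[VKP] = -3/4

Set V = (0, 0), U = (1, 0), P = (0, 1); any affine frame gives the same invariant.
1. C is the centroid of triangle PVU ⇒ C = (1/3, 1/3)
2. K is the centroid of triangle UCV ⇒ K = (4/9, 1/9)
2·[PUC] = -1/3, 2·[VKP] = 4/9
[PUC]:[VKP] = -1/3:4/9 = -3/4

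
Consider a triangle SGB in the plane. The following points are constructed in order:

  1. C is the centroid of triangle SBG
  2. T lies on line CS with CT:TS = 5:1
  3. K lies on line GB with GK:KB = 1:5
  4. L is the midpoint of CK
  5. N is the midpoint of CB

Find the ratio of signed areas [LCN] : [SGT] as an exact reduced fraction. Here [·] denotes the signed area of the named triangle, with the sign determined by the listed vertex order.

[LCN]:[SGT] = -5/4

Assign S = (0, 0), G = (1, 0), B = (0, 1) — the answer is frame-independent, so this choice is without loss of generality.
1. C is the centroid of triangle SBG ⇒ C = (1/3, 1/3)
2. T lies on line CS with CT:TS = 5:1 ⇒ T = (1/18, 1/18)
3. K lies on line GB with GK:KB = 1:5 ⇒ K = (5/6, 1/6)
4. L is the midpoint of CK ⇒ L = (7/12, 1/4)
5. N is the midpoint of CB ⇒ N = (1/6, 2/3)
2·[LCN] = -5/72, 2·[SGT] = 1/18
[LCN]:[SGT] = -5/72:1/18 = -5/4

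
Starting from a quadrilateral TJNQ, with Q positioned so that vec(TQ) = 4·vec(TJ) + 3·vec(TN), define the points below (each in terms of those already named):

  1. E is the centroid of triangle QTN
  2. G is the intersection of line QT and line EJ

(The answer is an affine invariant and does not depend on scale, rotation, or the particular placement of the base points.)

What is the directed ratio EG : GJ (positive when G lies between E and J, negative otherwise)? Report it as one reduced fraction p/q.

EG:GJ = 4/9

Choose coordinates T = (0, 0), J = (1, 0), N = (0, 1), Q = (4, 3).
1. E is the centroid of triangle QTN ⇒ E = (4/3, 4/3)
2. G is the intersection of line QT and line EJ ⇒ G = (16/13, 12/13)
G = E + t·(J−E) with t = 4/13, so EG:GJ = t:(1−t) = 4/13:9/13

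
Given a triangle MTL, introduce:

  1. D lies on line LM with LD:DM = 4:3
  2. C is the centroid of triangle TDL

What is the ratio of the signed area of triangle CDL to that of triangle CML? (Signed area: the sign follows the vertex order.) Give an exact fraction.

[CDL]:[CML] = 4/7

Work in coordinates with M = (0, 0), T = (1, 0), L = (0, 1).
1. D lies on line LM with LD:DM = 4:3 ⇒ D = (0, 3/7)
2. C is the centroid of triangle TDL ⇒ C = (1/3, 10/21)
2·[CDL] = -4/21, 2·[CML] = -1/3
[CDL]:[CML] = -4/21:-1/3 = 4/7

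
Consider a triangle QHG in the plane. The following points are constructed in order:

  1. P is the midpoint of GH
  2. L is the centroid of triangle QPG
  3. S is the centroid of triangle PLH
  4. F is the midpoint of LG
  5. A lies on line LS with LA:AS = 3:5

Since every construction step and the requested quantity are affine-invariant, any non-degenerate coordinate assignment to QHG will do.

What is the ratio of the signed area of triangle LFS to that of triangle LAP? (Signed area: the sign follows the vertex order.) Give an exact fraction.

[LFS]:[LAP] = -4

Choose coordinates Q = (0, 0), H = (1, 0), G = (0, 1).
1. P is the midpoint of GH ⇒ P = (1/2, 1/2)
2. L is the centroid of triangle QPG ⇒ L = (1/6, 1/2)
3. S is the centroid of triangle PLH ⇒ S = (5/9, 1/3)
4. F is the midpoint of LG ⇒ F = (1/12, 3/4)
5. A lies on line LS with LA:AS = 3:5 ⇒ A = (5/16, 7/16)
2·[LFS] = -1/12, 2·[LAP] = 1/48
[LFS]:[LAP] = -1/12:1/48 = -4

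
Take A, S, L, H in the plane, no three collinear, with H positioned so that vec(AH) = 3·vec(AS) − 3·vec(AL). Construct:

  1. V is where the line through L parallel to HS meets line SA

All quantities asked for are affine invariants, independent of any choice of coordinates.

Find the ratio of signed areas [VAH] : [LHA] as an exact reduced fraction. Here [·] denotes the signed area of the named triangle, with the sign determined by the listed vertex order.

[VAH]:[LHA] = -2/3

Assign A = (0, 0), S = (1, 0), L = (0, 1), H = (3, -3) — the answer is frame-independent, so this choice is without loss of generality.
1. V is where the line through L parallel to HS meets line SA ⇒ V = (2/3, 0)
2·[VAH] = 2, 2·[LHA] = -3
[VAH]:[LHA] = 2:-3 = -2/3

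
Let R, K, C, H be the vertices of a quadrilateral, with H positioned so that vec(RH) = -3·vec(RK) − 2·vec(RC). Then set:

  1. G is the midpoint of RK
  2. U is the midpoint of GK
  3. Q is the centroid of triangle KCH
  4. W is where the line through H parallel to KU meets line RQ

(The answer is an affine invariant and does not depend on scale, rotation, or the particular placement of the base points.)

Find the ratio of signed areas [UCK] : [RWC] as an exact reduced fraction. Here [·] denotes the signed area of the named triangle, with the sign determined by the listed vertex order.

[UCK]:[RWC] = 1/16

Set R = (0, 0), K = (1, 0), C = (0, 1), H = (-3, -2); any affine frame gives the same invariant.
1. G is the midpoint of RK ⇒ G = (1/2, 0)
2. U is the midpoint of GK ⇒ U = (3/4, 0)
3. Q is the centroid of triangle KCH ⇒ Q = (-2/3, -1/3)
4. W is where the line through H parallel to KU meets line RQ ⇒ W = (-4, -2)
2·[UCK] = -1/4, 2·[RWC] = -4
[UCK]:[RWC] = -1/4:-4 = 1/16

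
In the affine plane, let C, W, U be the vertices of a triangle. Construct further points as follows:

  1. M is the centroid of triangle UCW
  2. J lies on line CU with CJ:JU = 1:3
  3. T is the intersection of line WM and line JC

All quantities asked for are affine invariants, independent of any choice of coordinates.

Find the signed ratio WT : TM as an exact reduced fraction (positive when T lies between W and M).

Work in coordinates with C = (0, 0), W = (1, 0), U = (0, 1).
1. M is the centroid of triangle UCW ⇒ M = (1/3, 1/3)
2. J lies on line CU with CJ:JU = 1:3 ⇒ J = (0, 1/4)
3. T is the intersection of line WM and line JC ⇒ T = (0, 1/2)
T = W + t·(M−W) with t = 3/2, so WT:TM = t:(1−t) = 3/2:-1/2

WT:TM = -3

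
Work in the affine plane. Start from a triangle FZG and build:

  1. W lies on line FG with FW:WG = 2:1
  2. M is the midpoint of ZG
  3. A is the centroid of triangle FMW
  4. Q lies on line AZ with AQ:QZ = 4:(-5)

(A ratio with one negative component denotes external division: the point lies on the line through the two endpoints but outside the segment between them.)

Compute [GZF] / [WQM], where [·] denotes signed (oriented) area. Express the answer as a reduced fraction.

Work in coordinates with F = (0, 0), Z = (1, 0), G = (0, 1).
1. W lies on line FG with FW:WG = 2:1 ⇒ W = (0, 2/3)
2. M is the midpoint of ZG ⇒ M = (1/2, 1/2)
3. A is the centroid of triangle FMW ⇒ A = (1/6, 7/18)
4. Q lies on line AZ with AQ:QZ = 4:(-5) ⇒ Q = (-19/6, 35/18)
2·[GZF] = -1, 2·[WQM] = -1/9
[GZF]:[WQM] = -1:-1/9 = 9

[GZF]:[WQM] = 9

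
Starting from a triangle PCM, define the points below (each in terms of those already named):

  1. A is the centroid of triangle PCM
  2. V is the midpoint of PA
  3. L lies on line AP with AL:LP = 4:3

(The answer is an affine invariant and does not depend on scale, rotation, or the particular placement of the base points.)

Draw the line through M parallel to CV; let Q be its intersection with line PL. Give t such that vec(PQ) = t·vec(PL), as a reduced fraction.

Set P = (0, 0), C = (1, 0), M = (0, 1); any affine frame gives the same invariant.
1. A is the centroid of triangle PCM ⇒ A = (1/3, 1/3)
2. V is the midpoint of PA ⇒ V = (1/6, 1/6)
3. L lies on line AP with AL:LP = 4:3 ⇒ L = (1/7, 1/7)
through M parallel to CV: direction (-5/6, 1/6); meets PL at Q = (5/6, 5/6)
Q = P + t·(L−P) with t = 35/6

t = 35/6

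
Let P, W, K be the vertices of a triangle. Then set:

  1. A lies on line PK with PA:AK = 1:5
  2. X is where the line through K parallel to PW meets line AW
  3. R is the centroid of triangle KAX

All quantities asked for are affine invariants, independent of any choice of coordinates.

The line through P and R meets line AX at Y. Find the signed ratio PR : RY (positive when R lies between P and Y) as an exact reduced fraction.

PR:RY = -8/5

Choose coordinates P = (0, 0), W = (1, 0), K = (0, 1).
1. A lies on line PK with PA:AK = 1:5 ⇒ A = (0, 1/6)
2. X is where the line through K parallel to PW meets line AW ⇒ X = (-5, 1)
3. R is the centroid of triangle KAX ⇒ R = (-5/3, 13/18)
line PR meets AX at Y = (-5/8, 13/48)
R = P + t·(Y−P) with t = 8/3, so PR:RY = 8/3:-5/3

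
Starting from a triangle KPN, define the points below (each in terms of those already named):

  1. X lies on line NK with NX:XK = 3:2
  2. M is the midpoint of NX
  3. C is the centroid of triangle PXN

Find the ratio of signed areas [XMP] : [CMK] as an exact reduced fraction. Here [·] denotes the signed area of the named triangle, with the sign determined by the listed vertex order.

[XMP]:[CMK] = -9/7

Assign K = (0, 0), P = (1, 0), N = (0, 1) — the answer is frame-independent, so this choice is without loss of generality.
1. X lies on line NK with NX:XK = 3:2 ⇒ X = (0, 2/5)
2. M is the midpoint of NX ⇒ M = (0, 7/10)
3. C is the centroid of triangle PXN ⇒ C = (1/3, 7/15)
2·[XMP] = -3/10, 2·[CMK] = 7/30
[XMP]:[CMK] = -3/10:7/30 = -9/7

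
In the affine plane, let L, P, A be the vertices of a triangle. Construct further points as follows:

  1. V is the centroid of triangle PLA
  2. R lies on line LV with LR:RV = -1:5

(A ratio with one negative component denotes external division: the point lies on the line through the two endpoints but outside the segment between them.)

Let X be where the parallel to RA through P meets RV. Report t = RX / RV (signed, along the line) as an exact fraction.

t = 14/5

Work in coordinates with L = (0, 0), P = (1, 0), A = (0, 1).
1. V is the centroid of triangle PLA ⇒ V = (1/3, 1/3)
2. R lies on line LV with LR:RV = -1:5 ⇒ R = (-1/12, -1/12)
through P parallel to RA: direction (1/12, 13/12); meets RV at X = (13/12, 13/12)
X = R + t·(V−R) with t = 14/5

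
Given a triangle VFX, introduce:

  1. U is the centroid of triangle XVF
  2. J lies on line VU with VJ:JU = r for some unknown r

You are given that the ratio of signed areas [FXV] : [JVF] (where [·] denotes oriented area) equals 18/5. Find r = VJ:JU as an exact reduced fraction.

Work in coordinates with V = (0, 0), F = (1, 0), X = (0, 1).
1. U is the centroid of triangle XVF ⇒ U = (1/3, 1/3)
2. With VJ:JU = r, write λ = r/(r+1) so J = V + λ·(U−V); J is affine-linear in λ
Every point depending on J is an affine combination of J and λ-independent points, so each such coordinate is linear in λ; the λ² term in each signed area is a multiple of (U−V)×(U−V) = 0, so 2·[FXV] and 2·[JVF] are each linear in λ. Evaluating at λ=0 and λ=1:
  2·[FXV] = 1,   2·[JVF] = 1/3·λ
So [FXV]:[JVF] = (1) / (1/3·λ). Setting this equal to 18/5:
  1 = 18/5·(1/3·λ)  ⇒  λ = 5/6
Then r = λ/(1−λ) = (5/6)/(1/6) = 5. Check: with r = 5, J = (5/18, 5/18) and [FXV]:[JVF] = 18/5 as required.

r = 5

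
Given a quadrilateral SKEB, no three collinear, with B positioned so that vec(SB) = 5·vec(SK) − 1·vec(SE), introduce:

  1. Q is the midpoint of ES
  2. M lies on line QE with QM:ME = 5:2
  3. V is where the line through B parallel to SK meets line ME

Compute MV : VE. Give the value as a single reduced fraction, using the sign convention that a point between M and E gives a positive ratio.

Work in coordinates with S = (0, 0), K = (1, 0), E = (0, 1), B = (5, -1).
1. Q is the midpoint of ES ⇒ Q = (0, 1/2)
2. M lies on line QE with QM:ME = 5:2 ⇒ M = (0, 6/7)
3. V is where the line through B parallel to SK meets line ME ⇒ V = (0, -1)
V = M + t·(E−M) with t = -13, so MV:VE = t:(1−t) = -13:14

MV:VE = -13/14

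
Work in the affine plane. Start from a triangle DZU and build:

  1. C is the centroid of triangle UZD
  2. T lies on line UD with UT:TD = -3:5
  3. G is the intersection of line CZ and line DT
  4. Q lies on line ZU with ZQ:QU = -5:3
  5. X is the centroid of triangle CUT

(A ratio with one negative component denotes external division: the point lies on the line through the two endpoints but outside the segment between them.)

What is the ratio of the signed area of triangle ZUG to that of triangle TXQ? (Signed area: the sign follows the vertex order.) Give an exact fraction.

Choose coordinates D = (0, 0), Z = (1, 0), U = (0, 1).
1. C is the centroid of triangle UZD ⇒ C = (1/3, 1/3)
2. T lies on line UD with UT:TD = -3:5 ⇒ T = (0, 5/2)
3. G is the intersection of line CZ and line DT ⇒ G = (0, 1/2)
4. Q lies on line ZU with ZQ:QU = -5:3 ⇒ Q = (-3/2, 5/2)
5. X is the centroid of triangle CUT ⇒ X = (1/9, 23/18)
2·[ZUG] = 1/2, 2·[TXQ] = -11/6
[ZUG]:[TXQ] = 1/2:-11/6 = -3/11

[ZUG]:[TXQ] = -3/11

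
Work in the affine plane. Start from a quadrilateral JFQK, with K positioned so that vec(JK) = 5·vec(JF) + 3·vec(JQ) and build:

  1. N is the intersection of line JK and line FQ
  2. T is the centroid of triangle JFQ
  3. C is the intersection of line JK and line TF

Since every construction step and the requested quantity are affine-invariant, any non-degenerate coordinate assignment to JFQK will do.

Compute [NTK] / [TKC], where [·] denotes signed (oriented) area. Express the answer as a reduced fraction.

[NTK]:[TKC] = 77/80

Work in coordinates with J = (0, 0), F = (1, 0), Q = (0, 1), K = (5, 3).
1. N is the intersection of line JK and line FQ ⇒ N = (5/8, 3/8)
2. T is the centroid of triangle JFQ ⇒ T = (1/3, 1/3)
3. C is the intersection of line JK and line TF ⇒ C = (5/11, 3/11)
2·[NTK] = -7/12, 2·[TKC] = -20/33
[NTK]:[TKC] = -7/12:-20/33 = 77/80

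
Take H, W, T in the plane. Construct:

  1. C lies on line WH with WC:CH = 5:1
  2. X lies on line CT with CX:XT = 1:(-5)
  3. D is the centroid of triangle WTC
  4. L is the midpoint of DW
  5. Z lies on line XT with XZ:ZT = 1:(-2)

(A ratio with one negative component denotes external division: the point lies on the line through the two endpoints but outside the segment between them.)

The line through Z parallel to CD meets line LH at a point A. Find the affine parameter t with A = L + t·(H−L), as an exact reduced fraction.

t = -10/7

Choose coordinates H = (0, 0), W = (1, 0), T = (0, 1).
1. C lies on line WH with WC:CH = 5:1 ⇒ C = (1/6, 0)
2. X lies on line CT with CX:XT = 1:(-5) ⇒ X = (5/24, -1/4)
3. D is the centroid of triangle WTC ⇒ D = (7/18, 1/3)
4. L is the midpoint of DW ⇒ L = (25/36, 1/6)
5. Z lies on line XT with XZ:ZT = 1:(-2) ⇒ Z = (5/12, -3/2)
through Z parallel to CD: direction (2/9, 1/3); meets LH at A = (425/252, 17/42)
A = L + t·(H−L) with t = -10/7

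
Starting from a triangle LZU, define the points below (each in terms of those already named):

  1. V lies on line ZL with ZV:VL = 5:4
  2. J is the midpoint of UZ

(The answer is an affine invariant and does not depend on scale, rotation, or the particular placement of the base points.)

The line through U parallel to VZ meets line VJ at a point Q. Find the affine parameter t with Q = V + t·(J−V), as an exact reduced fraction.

Set L = (0, 0), Z = (1, 0), U = (0, 1); any affine frame gives the same invariant.
1. V lies on line ZL with ZV:VL = 5:4 ⇒ V = (4/9, 0)
2. J is the midpoint of UZ ⇒ J = (1/2, 1/2)
through U parallel to VZ: direction (5/9, 0); meets VJ at Q = (5/9, 1)
Q = V + t·(J−V) with t = 2

t = 2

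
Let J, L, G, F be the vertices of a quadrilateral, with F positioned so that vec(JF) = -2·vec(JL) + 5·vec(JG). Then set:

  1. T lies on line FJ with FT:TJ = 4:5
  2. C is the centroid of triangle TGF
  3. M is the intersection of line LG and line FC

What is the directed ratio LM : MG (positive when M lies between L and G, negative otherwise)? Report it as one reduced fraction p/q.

Work in coordinates with J = (0, 0), L = (1, 0), G = (0, 1), F = (-2, 5).
1. T lies on line FJ with FT:TJ = 4:5 ⇒ T = (-10/9, 25/9)
2. C is the centroid of triangle TGF ⇒ C = (-28/27, 79/27)
3. M is the intersection of line LG and line FC ⇒ M = (-4/15, 19/15)
M = L + t·(G−L) with t = 19/15, so LM:MG = t:(1−t) = 19/15:-4/15

LM:MG = -19/4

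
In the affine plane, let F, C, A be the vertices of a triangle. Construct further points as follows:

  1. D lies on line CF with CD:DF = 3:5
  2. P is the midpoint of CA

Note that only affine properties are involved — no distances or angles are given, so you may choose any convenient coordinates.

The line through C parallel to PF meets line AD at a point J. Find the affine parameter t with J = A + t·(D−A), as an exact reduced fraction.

t = 16/13

Set F = (0, 0), C = (1, 0), A = (0, 1); any affine frame gives the same invariant.
1. D lies on line CF with CD:DF = 3:5 ⇒ D = (5/8, 0)
2. P is the midpoint of CA ⇒ P = (1/2, 1/2)
through C parallel to PF: direction (-1/2, -1/2); meets AD at J = (10/13, -3/13)
J = A + t·(D−A) with t = 16/13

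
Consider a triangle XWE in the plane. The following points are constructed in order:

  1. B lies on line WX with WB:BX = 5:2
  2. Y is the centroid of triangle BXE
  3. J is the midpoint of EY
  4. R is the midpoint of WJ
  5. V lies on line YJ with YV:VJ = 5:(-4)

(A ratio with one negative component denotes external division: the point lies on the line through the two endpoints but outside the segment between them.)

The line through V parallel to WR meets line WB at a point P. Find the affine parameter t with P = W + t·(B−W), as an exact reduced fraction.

t = -12/5

Choose coordinates X = (0, 0), W = (1, 0), E = (0, 1).
1. B lies on line WX with WB:BX = 5:2 ⇒ B = (2/7, 0)
2. Y is the centroid of triangle BXE ⇒ Y = (2/21, 1/3)
3. J is the midpoint of EY ⇒ J = (1/21, 2/3)
4. R is the midpoint of WJ ⇒ R = (11/21, 1/3)
5. V lies on line YJ with YV:VJ = 5:(-4) ⇒ V = (-1/7, 2)
through V parallel to WR: direction (-10/21, 1/3); meets WB at P = (19/7, 0)
P = W + t·(B−W) with t = -12/5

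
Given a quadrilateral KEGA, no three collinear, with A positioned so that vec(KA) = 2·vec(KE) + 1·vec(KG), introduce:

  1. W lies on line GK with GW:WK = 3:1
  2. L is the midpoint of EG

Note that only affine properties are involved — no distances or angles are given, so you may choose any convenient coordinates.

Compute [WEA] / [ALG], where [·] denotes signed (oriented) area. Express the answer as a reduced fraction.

[WEA]:[ALG] = -5/4

Assign K = (0, 0), E = (1, 0), G = (0, 1), A = (2, 1) — the answer is frame-independent, so this choice is without loss of generality.
1. W lies on line GK with GW:WK = 3:1 ⇒ W = (0, 1/4)
2. L is the midpoint of EG ⇒ L = (1/2, 1/2)
2·[WEA] = 5/4, 2·[ALG] = -1
[WEA]:[ALG] = 5/4:-1 = -5/4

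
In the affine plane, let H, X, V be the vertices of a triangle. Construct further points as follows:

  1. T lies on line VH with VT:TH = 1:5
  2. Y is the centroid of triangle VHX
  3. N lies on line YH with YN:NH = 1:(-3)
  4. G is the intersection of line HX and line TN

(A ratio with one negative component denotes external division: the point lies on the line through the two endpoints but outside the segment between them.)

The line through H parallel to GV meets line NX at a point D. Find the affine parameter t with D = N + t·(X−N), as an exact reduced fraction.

Choose coordinates H = (0, 0), X = (1, 0), V = (0, 1).
1. T lies on line VH with VT:TH = 1:5 ⇒ T = (0, 5/6)
2. Y is the centroid of triangle VHX ⇒ Y = (1/3, 1/3)
3. N lies on line YH with YN:NH = 1:(-3) ⇒ N = (1/2, 1/2)
4. G is the intersection of line HX and line TN ⇒ G = (5/4, 0)
through H parallel to GV: direction (-5/4, 1); meets NX at D = (5, -4)
D = N + t·(X−N) with t = 9

t = 9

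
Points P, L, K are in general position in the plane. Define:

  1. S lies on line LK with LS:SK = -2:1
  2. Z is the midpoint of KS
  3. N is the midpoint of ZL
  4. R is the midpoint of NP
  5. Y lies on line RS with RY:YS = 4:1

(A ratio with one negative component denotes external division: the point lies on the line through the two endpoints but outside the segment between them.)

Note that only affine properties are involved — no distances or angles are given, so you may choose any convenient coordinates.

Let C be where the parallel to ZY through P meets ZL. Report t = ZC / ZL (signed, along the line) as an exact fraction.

t = 13/6

Set P = (0, 0), L = (1, 0), K = (0, 1); any affine frame gives the same invariant.
1. S lies on line LK with LS:SK = -2:1 ⇒ S = (-1, 2)
2. Z is the midpoint of KS ⇒ Z = (-1/2, 3/2)
3. N is the midpoint of ZL ⇒ N = (1/4, 3/4)
4. R is the midpoint of NP ⇒ R = (1/8, 3/8)
5. Y lies on line RS with RY:YS = 4:1 ⇒ Y = (-31/40, 67/40)
through P parallel to ZY: direction (-11/40, 7/40); meets ZL at C = (11/4, -7/4)
C = Z + t·(L−Z) with t = 13/6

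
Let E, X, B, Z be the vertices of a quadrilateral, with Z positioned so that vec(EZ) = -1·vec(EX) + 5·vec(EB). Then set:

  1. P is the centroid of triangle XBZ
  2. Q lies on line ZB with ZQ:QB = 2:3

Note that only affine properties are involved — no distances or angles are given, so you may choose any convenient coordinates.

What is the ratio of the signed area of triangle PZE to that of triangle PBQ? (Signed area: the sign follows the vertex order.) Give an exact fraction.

[PZE]:[PBQ] = -10/3

Choose coordinates E = (0, 0), X = (1, 0), B = (0, 1), Z = (-1, 5).
1. P is the centroid of triangle XBZ ⇒ P = (0, 2)
2. Q lies on line ZB with ZQ:QB = 2:3 ⇒ Q = (-3/5, 17/5)
2·[PZE] = 2, 2·[PBQ] = -3/5
[PZE]:[PBQ] = 2:-3/5 = -10/3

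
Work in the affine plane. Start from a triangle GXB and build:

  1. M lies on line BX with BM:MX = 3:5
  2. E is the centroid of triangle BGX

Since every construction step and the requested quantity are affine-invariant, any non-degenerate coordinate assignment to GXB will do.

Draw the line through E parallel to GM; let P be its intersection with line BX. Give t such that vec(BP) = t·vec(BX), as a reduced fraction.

t = 11/24

Choose coordinates G = (0, 0), X = (1, 0), B = (0, 1).
1. M lies on line BX with BM:MX = 3:5 ⇒ M = (3/8, 5/8)
2. E is the centroid of triangle BGX ⇒ E = (1/3, 1/3)
through E parallel to GM: direction (3/8, 5/8); meets BX at P = (11/24, 13/24)
P = B + t·(X−B) with t = 11/24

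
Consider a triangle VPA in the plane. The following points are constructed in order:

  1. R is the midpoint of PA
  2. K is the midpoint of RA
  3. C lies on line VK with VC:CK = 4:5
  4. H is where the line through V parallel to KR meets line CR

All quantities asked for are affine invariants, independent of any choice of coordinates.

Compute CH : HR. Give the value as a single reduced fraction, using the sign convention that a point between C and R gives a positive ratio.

Set V = (0, 0), P = (1, 0), A = (0, 1); any affine frame gives the same invariant.
1. R is the midpoint of PA ⇒ R = (1/2, 1/2)
2. K is the midpoint of RA ⇒ K = (1/4, 3/4)
3. C lies on line VK with VC:CK = 4:5 ⇒ C = (1/9, 1/3)
4. H is where the line through V parallel to KR meets line CR ⇒ H = (-1/5, 1/5)
H = C + t·(R−C) with t = -4/5, so CH:HR = t:(1−t) = -4/5:9/5

CH:HR = -4/9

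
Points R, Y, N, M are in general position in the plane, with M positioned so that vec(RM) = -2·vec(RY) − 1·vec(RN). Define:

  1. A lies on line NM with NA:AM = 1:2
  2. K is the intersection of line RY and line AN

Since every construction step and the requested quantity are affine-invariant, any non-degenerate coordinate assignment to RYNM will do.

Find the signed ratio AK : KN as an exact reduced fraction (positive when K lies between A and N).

Choose coordinates R = (0, 0), Y = (1, 0), N = (0, 1), M = (-2, -1).
1. A lies on line NM with NA:AM = 1:2 ⇒ A = (-2/3, 1/3)
2. K is the intersection of line RY and line AN ⇒ K = (-1, 0)
K = A + t·(N−A) with t = -1/2, so AK:KN = t:(1−t) = -1/2:3/2

AK:KN = -1/3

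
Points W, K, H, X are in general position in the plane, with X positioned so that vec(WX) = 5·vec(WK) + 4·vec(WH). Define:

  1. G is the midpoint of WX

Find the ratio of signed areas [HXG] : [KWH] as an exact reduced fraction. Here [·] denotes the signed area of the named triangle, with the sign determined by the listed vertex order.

Assign W = (0, 0), K = (1, 0), H = (0, 1), X = (5, 4) — the answer is frame-independent, so this choice is without loss of generality.
1. G is the midpoint of WX ⇒ G = (5/2, 2)
2·[HXG] = -5/2, 2·[KWH] = -1
[HXG]:[KWH] = -5/2:-1 = 5/2

[HXG]:[KWH] = 5/2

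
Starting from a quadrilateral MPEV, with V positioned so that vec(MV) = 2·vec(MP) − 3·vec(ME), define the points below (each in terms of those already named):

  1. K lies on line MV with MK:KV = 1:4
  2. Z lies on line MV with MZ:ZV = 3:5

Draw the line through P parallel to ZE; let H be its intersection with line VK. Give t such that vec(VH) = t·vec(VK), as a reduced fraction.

Work in coordinates with M = (0, 0), P = (1, 0), E = (0, 1), V = (2, -3).
1. K lies on line MV with MK:KV = 1:4 ⇒ K = (2/5, -3/5)
2. Z lies on line MV with MZ:ZV = 3:5 ⇒ Z = (3/4, -9/8)
through P parallel to ZE: direction (-3/4, 17/8); meets VK at H = (17/8, -51/16)
H = V + t·(K−V) with t = -5/64

t = -5/64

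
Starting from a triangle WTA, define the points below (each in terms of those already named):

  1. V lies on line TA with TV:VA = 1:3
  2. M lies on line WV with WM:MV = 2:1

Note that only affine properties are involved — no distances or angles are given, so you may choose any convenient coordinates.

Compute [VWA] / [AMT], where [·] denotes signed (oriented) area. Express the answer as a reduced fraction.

[VWA]:[AMT] = -9/4

Choose coordinates W = (0, 0), T = (1, 0), A = (0, 1).
1. V lies on line TA with TV:VA = 1:3 ⇒ V = (3/4, 1/4)
2. M lies on line WV with WM:MV = 2:1 ⇒ M = (1/2, 1/6)
2·[VWA] = -3/4, 2·[AMT] = 1/3
[VWA]:[AMT] = -3/4:1/3 = -9/4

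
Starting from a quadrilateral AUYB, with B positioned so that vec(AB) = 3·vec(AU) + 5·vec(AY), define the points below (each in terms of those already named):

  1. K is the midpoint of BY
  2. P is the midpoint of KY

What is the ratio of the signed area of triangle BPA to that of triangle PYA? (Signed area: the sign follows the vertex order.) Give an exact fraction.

[BPA]:[PYA] = 3

Choose coordinates A = (0, 0), U = (1, 0), Y = (0, 1), B = (3, 5).
1. K is the midpoint of BY ⇒ K = (3/2, 3)
2. P is the midpoint of KY ⇒ P = (3/4, 2)
2·[BPA] = 9/4, 2·[PYA] = 3/4
[BPA]:[PYA] = 9/4:3/4 = 3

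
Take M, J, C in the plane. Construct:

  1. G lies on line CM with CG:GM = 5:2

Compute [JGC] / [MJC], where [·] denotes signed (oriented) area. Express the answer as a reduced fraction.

[JGC]:[MJC] = -5/7

Work in coordinates with M = (0, 0), J = (1, 0), C = (0, 1).
1. G lies on line CM with CG:GM = 5:2 ⇒ G = (0, 2/7)
2·[JGC] = -5/7, 2·[MJC] = 1
[JGC]:[MJC] = -5/7:1 = -5/7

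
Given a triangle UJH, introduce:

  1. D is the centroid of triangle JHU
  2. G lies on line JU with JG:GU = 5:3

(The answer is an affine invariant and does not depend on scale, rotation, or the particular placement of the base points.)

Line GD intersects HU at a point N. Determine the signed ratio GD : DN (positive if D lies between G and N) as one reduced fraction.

GD:DN = 1/8

Set U = (0, 0), J = (1, 0), H = (0, 1); any affine frame gives the same invariant.
1. D is the centroid of triangle JHU ⇒ D = (1/3, 1/3)
2. G lies on line JU with JG:GU = 5:3 ⇒ G = (3/8, 0)
line GD meets HU at N = (0, 3)
D = G + t·(N−G) with t = 1/9, so GD:DN = 1/9:8/9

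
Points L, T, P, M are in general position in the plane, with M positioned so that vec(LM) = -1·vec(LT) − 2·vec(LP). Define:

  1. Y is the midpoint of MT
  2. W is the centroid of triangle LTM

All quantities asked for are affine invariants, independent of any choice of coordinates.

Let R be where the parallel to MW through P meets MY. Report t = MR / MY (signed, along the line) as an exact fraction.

Work in coordinates with L = (0, 0), T = (1, 0), P = (0, 1), M = (-1, -2).
1. Y is the midpoint of MT ⇒ Y = (0, -1)
2. W is the centroid of triangle LTM ⇒ W = (0, -2/3)
through P parallel to MW: direction (1, 4/3); meets MY at R = (-6, -7)
R = M + t·(Y−M) with t = -5

t = -5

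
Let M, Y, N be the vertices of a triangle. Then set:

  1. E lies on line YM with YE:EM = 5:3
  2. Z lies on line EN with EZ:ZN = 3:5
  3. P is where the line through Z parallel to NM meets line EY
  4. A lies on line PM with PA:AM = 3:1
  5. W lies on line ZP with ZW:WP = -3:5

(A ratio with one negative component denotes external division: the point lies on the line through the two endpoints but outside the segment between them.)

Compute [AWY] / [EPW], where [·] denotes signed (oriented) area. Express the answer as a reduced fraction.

[AWY]:[EPW] = 241/36

Work in coordinates with M = (0, 0), Y = (1, 0), N = (0, 1).
1. E lies on line YM with YE:EM = 5:3 ⇒ E = (3/8, 0)
2. Z lies on line EN with EZ:ZN = 3:5 ⇒ Z = (15/64, 3/8)
3. P is where the line through Z parallel to NM meets line EY ⇒ P = (15/64, 0)
4. A lies on line PM with PA:AM = 3:1 ⇒ A = (15/256, 0)
5. W lies on line ZP with ZW:WP = -3:5 ⇒ W = (15/64, 15/16)
2·[AWY] = -3615/4096, 2·[EPW] = -135/1024
[AWY]:[EPW] = -3615/4096:-135/1024 = 241/36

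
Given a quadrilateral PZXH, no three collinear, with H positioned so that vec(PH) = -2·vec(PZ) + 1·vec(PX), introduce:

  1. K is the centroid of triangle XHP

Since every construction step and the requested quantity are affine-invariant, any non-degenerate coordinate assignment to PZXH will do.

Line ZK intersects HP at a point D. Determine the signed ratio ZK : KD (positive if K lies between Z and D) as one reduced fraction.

Work in coordinates with P = (0, 0), Z = (1, 0), X = (0, 1), H = (-2, 1).
1. K is the centroid of triangle XHP ⇒ K = (-2/3, 2/3)
line ZK meets HP at D = (-4, 2)
K = Z + t·(D−Z) with t = 1/3, so ZK:KD = 1/3:2/3

ZK:KD = 1/2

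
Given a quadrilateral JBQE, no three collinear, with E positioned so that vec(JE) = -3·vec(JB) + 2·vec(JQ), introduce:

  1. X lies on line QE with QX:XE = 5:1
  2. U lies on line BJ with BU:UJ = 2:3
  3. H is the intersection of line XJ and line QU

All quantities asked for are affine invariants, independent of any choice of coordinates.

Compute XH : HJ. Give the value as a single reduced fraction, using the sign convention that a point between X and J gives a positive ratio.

Work in coordinates with J = (0, 0), B = (1, 0), Q = (0, 1), E = (-3, 2).
1. X lies on line QE with QX:XE = 5:1 ⇒ X = (-5/2, 11/6)
2. U lies on line BJ with BU:UJ = 2:3 ⇒ U = (3/5, 0)
3. H is the intersection of line XJ and line QU ⇒ H = (15/14, -11/14)
H = X + t·(J−X) with t = 10/7, so XH:HJ = t:(1−t) = 10/7:-3/7

XH:HJ = -10/3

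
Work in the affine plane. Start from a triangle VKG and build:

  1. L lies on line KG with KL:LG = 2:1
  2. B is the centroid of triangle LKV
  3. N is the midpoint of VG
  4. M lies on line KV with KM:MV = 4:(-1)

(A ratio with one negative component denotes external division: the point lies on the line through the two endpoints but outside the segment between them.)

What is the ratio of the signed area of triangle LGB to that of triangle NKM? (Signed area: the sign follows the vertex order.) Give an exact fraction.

Set V = (0, 0), K = (1, 0), G = (0, 1); any affine frame gives the same invariant.
1. L lies on line KG with KL:LG = 2:1 ⇒ L = (1/3, 2/3)
2. B is the centroid of triangle LKV ⇒ B = (4/9, 2/9)
3. N is the midpoint of VG ⇒ N = (0, 1/2)
4. M lies on line KV with KM:MV = 4:(-1) ⇒ M = (-1/3, 0)
2·[LGB] = 1/9, 2·[NKM] = -2/3
[LGB]:[NKM] = 1/9:-2/3 = -1/6

[LGB]:[NKM] = -1/6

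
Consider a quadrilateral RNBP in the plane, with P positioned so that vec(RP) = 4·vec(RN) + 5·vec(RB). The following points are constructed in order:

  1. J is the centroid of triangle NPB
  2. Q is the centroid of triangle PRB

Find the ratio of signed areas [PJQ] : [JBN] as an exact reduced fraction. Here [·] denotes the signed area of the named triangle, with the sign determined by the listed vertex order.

[PJQ]:[JBN] = -3/8

Assign R = (0, 0), N = (1, 0), B = (0, 1), P = (4, 5) — the answer is frame-independent, so this choice is without loss of generality.
1. J is the centroid of triangle NPB ⇒ J = (5/3, 2)
2. Q is the centroid of triangle PRB ⇒ Q = (4/3, 2)
2·[PJQ] = -1, 2·[JBN] = 8/3
[PJQ]:[JBN] = -1:8/3 = -3/8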